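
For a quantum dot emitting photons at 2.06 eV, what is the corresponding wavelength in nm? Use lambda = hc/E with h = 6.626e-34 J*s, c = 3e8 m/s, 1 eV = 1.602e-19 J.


Convert energy: E = 2.06 eV = 2.06 * 1.602e-19 = 3.30012e-19 J
lambda = h*c / E = 6.626e-34 * 3e8 / 3.30012e-19
lambda = 6.02342e-07 m = 602.3 nm

602.3


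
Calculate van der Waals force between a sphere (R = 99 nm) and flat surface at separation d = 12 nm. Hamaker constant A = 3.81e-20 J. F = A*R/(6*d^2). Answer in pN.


Convert to SI: R = 99 nm = 9.9e-08 m, d = 12 nm = 1.2e-08 m
F = A * R / (6 * d^2)
F = 3.81e-20 * 9.9e-08 / (6 * (1.2e-08)^2)
F = 4.36562e-12 N = 4.366 pN

4.366


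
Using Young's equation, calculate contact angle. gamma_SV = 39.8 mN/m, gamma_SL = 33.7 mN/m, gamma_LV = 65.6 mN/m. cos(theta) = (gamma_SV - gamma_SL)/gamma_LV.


cos(theta) = (gamma_SV - gamma_SL) / gamma_LV
cos(theta) = (39.8 - 33.7) / 65.6
cos(theta) = 0.092988
theta = arccos(0.092988) = 84.66 degrees

84.66


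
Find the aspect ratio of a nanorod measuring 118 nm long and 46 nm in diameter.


Aspect ratio AR = length / diameter
AR = 118 / 46
AR = 2.57

2.57


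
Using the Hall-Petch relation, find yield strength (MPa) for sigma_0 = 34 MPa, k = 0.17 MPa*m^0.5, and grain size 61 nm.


d = 61 nm = 6.1e-08 m
sqrt(d) = 0.0002469818
Hall-Petch contribution = k / sqrt(d) = 0.17 / 0.0002469818 = 688.3 MPa
sigma = sigma_0 + k/sqrt(d) = 34 + 688.3 = 722.3 MPa

722.3


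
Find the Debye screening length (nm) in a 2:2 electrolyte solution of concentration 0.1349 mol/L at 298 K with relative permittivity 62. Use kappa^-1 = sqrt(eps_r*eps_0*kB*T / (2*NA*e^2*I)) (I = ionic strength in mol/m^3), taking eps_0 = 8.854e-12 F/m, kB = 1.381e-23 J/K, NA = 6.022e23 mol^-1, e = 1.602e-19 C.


Ionic strength I = 0.1349 * 2^2 * 1000 = 539.6 mol/m^3
kappa^-1 = sqrt(62 * 8.854e-12 * 1.381e-23 * 298 / (2 * 6.022e23 * (1.602e-19)^2 * 539.6))
kappa^-1 = 0.368 nm

0.368


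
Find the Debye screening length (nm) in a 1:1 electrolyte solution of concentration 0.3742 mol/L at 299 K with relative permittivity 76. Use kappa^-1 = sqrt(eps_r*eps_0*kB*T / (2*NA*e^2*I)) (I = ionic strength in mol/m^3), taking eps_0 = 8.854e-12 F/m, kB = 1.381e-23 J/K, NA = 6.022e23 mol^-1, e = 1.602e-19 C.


Ionic strength I = 0.3742 * 1^2 * 1000 = 374.2 mol/m^3
kappa^-1 = sqrt(76 * 8.854e-12 * 1.381e-23 * 299 / (2 * 6.022e23 * (1.602e-19)^2 * 374.2))
kappa^-1 = 0.49 nm

0.49


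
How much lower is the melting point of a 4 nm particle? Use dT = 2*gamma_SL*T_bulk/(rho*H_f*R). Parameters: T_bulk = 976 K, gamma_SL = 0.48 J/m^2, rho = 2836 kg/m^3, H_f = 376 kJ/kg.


Radius R = 4/2 = 2 nm = 2e-09 m
Convert H_f = 376 kJ/kg = 376000 J/kg
dT = 2 * gamma_SL * T_bulk / (rho * H_f * R)
dT = 2 * 0.48 * 976 / (2836 * 376000 * 2e-09)
dT = 439.3 K

439.3


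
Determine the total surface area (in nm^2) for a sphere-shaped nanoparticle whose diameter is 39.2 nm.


Radius r = 39.2/2 = 19.6 nm
Surface area SA = 4 * pi * r^2
SA = 4 * pi * (19.6)^2
SA = 4827.5 nm^2

4827.5


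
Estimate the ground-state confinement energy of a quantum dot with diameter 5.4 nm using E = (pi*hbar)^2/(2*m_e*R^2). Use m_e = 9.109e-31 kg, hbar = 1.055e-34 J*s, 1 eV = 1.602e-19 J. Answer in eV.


Radius R = 5.4/2 = 2.7 nm = 2.7e-09 m
E = (pi * 1.055e-34)^2 / (2 * 9.109e-31 * (2.7e-09)^2)
E(J) = 8.27135e-21
E = E(J) / 1.602e-19 = 0.0516 eV

0.0516


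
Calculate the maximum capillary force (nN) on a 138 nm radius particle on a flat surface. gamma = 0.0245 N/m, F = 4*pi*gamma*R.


Convert radius: R = 138 nm = 1.38e-07 m
F = 4 * pi * gamma * R
F = 4 * pi * 0.0245 * 1.38e-07
F = 4.24869e-08 N = 42.4869 nN

42.4869


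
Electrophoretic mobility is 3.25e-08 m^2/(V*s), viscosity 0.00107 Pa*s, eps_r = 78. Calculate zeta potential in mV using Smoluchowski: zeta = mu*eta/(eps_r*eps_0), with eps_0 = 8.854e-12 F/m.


Smoluchowski equation: zeta = mu * eta / (eps_r * eps_0)
zeta = 3.25e-08 * 0.00107 / (78 * 8.854e-12)
zeta = 0.050354 V = 50.35 mV

50.35


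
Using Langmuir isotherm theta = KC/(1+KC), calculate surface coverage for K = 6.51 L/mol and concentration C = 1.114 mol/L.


Langmuir isotherm: theta = K*C / (1 + K*C)
K*C = 6.51 * 1.114 = 7.25214
theta = 7.25214 / (1 + 7.25214) = 7.25214 / 8.25214
theta = 0.8788

0.8788


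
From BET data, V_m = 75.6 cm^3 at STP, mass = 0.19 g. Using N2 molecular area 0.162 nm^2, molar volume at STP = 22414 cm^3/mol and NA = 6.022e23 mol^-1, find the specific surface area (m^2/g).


Number of moles in monolayer = V_m / 22414 = 75.6 / 22414 = 0.00337289
Number of molecules = moles * NA = 0.00337289 * 6.022e23
SA = molecules * sigma / mass
SA = (75.6 / 22414) * 6.022e23 * 0.162e-18 / 0.19
SA = 1731.8 m^2/g

1731.8


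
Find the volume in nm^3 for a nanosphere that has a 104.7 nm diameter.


Radius r = 104.7/2 = 52.35 nm
Volume V = (4/3) * pi * r^3
V = (4/3) * pi * (52.35)^3
V = 600950.45 nm^3

600950.45


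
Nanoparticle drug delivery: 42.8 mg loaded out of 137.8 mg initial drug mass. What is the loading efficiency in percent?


Drug loading efficiency = (drug loaded / drug initial) * 100
DLE = 42.8 / 137.8 * 100
DLE = 0.3106 * 100
DLE = 31.06%

31.06


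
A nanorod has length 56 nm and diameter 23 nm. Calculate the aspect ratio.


Aspect ratio AR = length / diameter
AR = 56 / 23
AR = 2.43

2.43


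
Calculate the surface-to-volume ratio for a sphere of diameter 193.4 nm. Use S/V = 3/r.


Radius r = 193.4/2 = 96.7 nm
S/V = 3 / r = 3 / 96.7
S/V = 0.031 nm^-1

0.031


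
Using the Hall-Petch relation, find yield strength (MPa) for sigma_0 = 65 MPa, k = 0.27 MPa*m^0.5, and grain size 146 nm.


d = 146 nm = 1.46e-07 m
sqrt(d) = 0.0003820995
Hall-Petch contribution = k / sqrt(d) = 0.27 / 0.0003820995 = 706.6 MPa
sigma = sigma_0 + k/sqrt(d) = 65 + 706.6 = 771.6 MPa

771.6


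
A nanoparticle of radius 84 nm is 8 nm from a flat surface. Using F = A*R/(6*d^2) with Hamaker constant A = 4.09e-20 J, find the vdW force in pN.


Convert to SI: R = 84 nm = 8.4e-08 m, d = 8 nm = 8e-09 m
F = A * R / (6 * d^2)
F = 4.09e-20 * 8.4e-08 / (6 * (8e-09)^2)
F = 8.94687e-12 N = 8.947 pN

8.947


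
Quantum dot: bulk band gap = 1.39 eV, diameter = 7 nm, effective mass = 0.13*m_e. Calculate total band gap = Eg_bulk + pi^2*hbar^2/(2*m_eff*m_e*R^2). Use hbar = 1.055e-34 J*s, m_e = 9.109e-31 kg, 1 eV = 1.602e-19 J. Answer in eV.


Radius R = 7/2 nm = 3.5e-09 m
Confinement energy dE = pi^2 * hbar^2 / (2 * m_eff * m_e * R^2)
dE = pi^2 * (1.055e-34)^2 / (2 * 0.13 * 9.109e-31 * (3.5e-09)^2) J, divided by 1.602e-19 J/eV
dE = 0.2364 eV
Total band gap = E_g(bulk) + dE = 1.39 + 0.2364 = 1.6264 eV

1.6264


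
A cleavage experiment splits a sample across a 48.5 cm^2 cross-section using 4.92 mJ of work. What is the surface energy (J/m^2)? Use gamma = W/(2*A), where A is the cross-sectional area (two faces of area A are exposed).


Convert: A = 48.5 cm^2 = 0.00485 m^2, W = 4.92 mJ = 0.00492 J
Cleaving exposes two faces of area A, so total new surface = 2*A and gamma = W / (2*A)
gamma = 0.00492 / (2 * 0.00485)
gamma = 0.507 J/m^2

0.507


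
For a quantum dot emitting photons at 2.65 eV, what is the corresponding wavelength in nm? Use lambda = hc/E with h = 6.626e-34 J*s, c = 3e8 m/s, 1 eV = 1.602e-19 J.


Convert energy: E = 2.65 eV = 2.65 * 1.602e-19 = 4.2453e-19 J
lambda = h*c / E = 6.626e-34 * 3e8 / 4.2453e-19
lambda = 4.68235e-07 m = 468.2 nm

468.2


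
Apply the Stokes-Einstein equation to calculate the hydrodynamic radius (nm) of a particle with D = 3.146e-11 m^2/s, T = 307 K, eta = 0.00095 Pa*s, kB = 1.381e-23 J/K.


Stokes-Einstein: R = kB*T / (6*pi*eta*D)
R = 1.381e-23 * 307 / (6 * pi * 0.00095 * 3.146e-11)
R = 7.52573e-09 m = 7.53 nm

7.53


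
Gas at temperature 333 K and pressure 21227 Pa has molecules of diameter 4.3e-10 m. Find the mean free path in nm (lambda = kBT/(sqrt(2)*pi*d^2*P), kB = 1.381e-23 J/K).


Mean free path: lambda = kB*T / (sqrt(2) * pi * d^2 * P)
lambda = 1.381e-23 * 333 / (sqrt(2) * pi * (4.3e-10)^2 * 21227)
lambda = 2.63723e-07 m
lambda = 263.72 nm

263.72


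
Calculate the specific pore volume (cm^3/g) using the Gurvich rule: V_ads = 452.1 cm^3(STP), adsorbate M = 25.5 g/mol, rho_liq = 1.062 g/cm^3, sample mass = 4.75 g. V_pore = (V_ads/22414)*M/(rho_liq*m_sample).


Moles adsorbed n = V_ads / 22414 = 452.1 / 22414 = 2.017043e-02 mol
Liquid volume V_liq = n * M / rho_liq = 2.017043e-02 * 25.5 / 1.062 = 0.48432 cm^3
Specific pore volume V_pore = V_liq / m_sample = 0.48432 / 4.75
V_pore = 0.102 cm^3/g

0.102


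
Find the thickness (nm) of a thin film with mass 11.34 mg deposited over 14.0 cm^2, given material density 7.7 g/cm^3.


Convert: m = 11.34 mg = 1.1340e-05 kg, A = 14.0 cm^2 = 1.4000e-03 m^2, rho = 7.7 g/cm^3 = 7700 kg/m^3
t = m / (A * rho)
t = 1.1340e-05 / (1.4000e-03 * 7700)
t = 1.0519e-06 m = 1051.9 nm

1051.9


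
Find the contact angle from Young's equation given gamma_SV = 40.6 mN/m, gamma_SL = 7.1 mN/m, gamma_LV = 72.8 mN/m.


cos(theta) = (gamma_SV - gamma_SL) / gamma_LV
cos(theta) = (40.6 - 7.1) / 72.8
cos(theta) = 0.460165
theta = arccos(0.460165) = 62.6 degrees

62.6


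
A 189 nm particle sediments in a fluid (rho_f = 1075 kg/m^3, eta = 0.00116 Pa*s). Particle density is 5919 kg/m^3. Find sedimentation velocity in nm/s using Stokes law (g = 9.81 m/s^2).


Radius R = 189/2 nm = 9.45e-08 m
Density difference = 5919 - 1075 = 4844 kg/m^3
v = 2 * R^2 * (rho_p - rho_f) * g / (9 * eta)
v = 2 * (9.45e-08)^2 * 4844 * 9.81 / (9 * 0.00116)
v = 8.12955e-08 m/s = 81.2955 nm/s

81.2955


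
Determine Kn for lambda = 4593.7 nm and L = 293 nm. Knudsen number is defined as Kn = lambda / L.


Knudsen number Kn = lambda / L
Kn = 4593.7 / 293
Kn = 15.6782

15.6782


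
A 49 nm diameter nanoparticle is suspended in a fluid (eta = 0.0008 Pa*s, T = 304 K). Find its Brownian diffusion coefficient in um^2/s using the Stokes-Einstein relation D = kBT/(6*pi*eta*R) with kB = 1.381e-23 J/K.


Radius R = 49/2 = 24.5 nm = 2.45e-08 m
D = kB*T / (6*pi*eta*R)
D = 1.381e-23 * 304 / (6 * pi * 0.0008 * 2.45e-08)
D = 1.13634e-11 m^2/s = 11.363 um^2/s

11.363


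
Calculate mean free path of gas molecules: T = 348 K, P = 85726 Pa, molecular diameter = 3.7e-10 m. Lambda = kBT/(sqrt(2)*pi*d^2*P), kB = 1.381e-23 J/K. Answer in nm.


Mean free path: lambda = kB*T / (sqrt(2) * pi * d^2 * P)
lambda = 1.381e-23 * 348 / (sqrt(2) * pi * (3.7e-10)^2 * 85726)
lambda = 9.21705e-08 m
lambda = 92.17 nm

92.17


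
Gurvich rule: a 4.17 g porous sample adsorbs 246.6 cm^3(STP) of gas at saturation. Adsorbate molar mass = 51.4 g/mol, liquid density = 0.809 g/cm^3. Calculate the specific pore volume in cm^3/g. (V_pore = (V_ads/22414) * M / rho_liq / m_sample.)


Moles adsorbed n = V_ads / 22414 = 246.6 / 22414 = 1.100205e-02 mol
Liquid volume V_liq = n * M / rho_liq = 1.100205e-02 * 51.4 / 0.809 = 0.69902 cm^3
Specific pore volume V_pore = V_liq / m_sample = 0.69902 / 4.17
V_pore = 0.1676 cm^3/g

0.1676


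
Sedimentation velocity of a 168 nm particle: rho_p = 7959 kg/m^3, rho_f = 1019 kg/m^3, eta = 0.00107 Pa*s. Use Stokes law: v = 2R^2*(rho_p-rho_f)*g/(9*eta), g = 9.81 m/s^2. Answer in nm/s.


Radius R = 168/2 nm = 8.4e-08 m
Density difference = 7959 - 1019 = 6940 kg/m^3
v = 2 * R^2 * (rho_p - rho_f) * g / (9 * eta)
v = 2 * (8.4e-08)^2 * 6940 * 9.81 / (9 * 0.00107)
v = 9.97679e-08 m/s = 99.7679 nm/s

99.7679


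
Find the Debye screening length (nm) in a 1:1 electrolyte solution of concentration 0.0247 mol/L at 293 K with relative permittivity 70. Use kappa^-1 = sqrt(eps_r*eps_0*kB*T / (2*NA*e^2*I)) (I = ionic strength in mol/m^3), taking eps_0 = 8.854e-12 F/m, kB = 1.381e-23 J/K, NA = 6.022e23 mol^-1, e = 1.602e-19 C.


Ionic strength I = 0.0247 * 1^2 * 1000 = 24.7 mol/m^3
kappa^-1 = sqrt(70 * 8.854e-12 * 1.381e-23 * 293 / (2 * 6.022e23 * (1.602e-19)^2 * 24.7))
kappa^-1 = 1.812 nm

1.812


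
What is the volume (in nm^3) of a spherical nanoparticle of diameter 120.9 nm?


Radius r = 120.9/2 = 60.45 nm
Volume V = (4/3) * pi * r^3
V = (4/3) * pi * (60.45)^3
V = 925289.27 nm^3

925289.27


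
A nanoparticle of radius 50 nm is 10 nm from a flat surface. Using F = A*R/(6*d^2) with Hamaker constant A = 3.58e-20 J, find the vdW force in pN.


Convert to SI: R = 50 nm = 5e-08 m, d = 10 nm = 1e-08 m
F = A * R / (6 * d^2)
F = 3.58e-20 * 5e-08 / (6 * (1e-08)^2)
F = 2.98333e-12 N = 2.983 pN

2.983


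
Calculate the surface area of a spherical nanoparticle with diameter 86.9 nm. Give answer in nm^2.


Radius r = 86.9/2 = 43.45 nm
Surface area SA = 4 * pi * r^2
SA = 4 * pi * (43.45)^2
SA = 23724.08 nm^2

23724.08


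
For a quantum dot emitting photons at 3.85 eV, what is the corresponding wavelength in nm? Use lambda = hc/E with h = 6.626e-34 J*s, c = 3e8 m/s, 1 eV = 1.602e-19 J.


Convert energy: E = 3.85 eV = 3.85 * 1.602e-19 = 6.1677e-19 J
lambda = h*c / E = 6.626e-34 * 3e8 / 6.1677e-19
lambda = 3.22292e-07 m = 322.3 nm

322.3


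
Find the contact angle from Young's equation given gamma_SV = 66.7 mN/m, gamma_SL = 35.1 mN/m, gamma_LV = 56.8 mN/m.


cos(theta) = (gamma_SV - gamma_SL) / gamma_LV
cos(theta) = (66.7 - 35.1) / 56.8
cos(theta) = 0.556338
theta = arccos(0.556338) = 56.2 degrees

56.2


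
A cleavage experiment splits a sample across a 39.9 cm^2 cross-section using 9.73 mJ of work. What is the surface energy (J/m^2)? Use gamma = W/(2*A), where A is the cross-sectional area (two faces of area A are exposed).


Convert: A = 39.9 cm^2 = 0.00399 m^2, W = 9.73 mJ = 0.00973 J
Cleaving exposes two faces of area A, so total new surface = 2*A and gamma = W / (2*A)
gamma = 0.00973 / (2 * 0.00399)
gamma = 1.219 J/m^2

1.219


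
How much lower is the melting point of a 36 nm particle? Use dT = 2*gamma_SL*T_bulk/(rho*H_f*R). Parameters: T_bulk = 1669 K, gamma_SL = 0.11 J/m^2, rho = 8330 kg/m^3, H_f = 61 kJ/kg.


Radius R = 36/2 = 18 nm = 1.8e-08 m
Convert H_f = 61 kJ/kg = 61000 J/kg
dT = 2 * gamma_SL * T_bulk / (rho * H_f * R)
dT = 2 * 0.11 * 1669 / (8330 * 61000 * 1.8e-08)
dT = 40.1 K

40.1


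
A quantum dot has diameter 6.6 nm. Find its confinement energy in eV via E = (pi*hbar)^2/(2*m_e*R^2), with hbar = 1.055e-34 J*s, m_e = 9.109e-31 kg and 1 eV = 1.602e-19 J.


Radius R = 6.6/2 = 3.3 nm = 3.3e-09 m
E = (pi * 1.055e-34)^2 / (2 * 9.109e-31 * (3.3e-09)^2)
E(J) = 5.53702e-21
E = E(J) / 1.602e-19 = 0.0346 eV

0.0346


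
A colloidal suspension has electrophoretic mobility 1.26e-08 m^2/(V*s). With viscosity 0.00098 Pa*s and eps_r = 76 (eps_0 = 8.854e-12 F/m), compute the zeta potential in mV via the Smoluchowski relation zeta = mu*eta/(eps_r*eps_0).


Smoluchowski equation: zeta = mu * eta / (eps_r * eps_0)
zeta = 1.26e-08 * 0.00098 / (76 * 8.854e-12)
zeta = 0.01835 V = 18.35 mV

18.35


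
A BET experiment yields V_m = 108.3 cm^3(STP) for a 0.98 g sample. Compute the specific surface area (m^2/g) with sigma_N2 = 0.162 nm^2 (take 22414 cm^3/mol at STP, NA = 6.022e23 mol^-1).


Number of moles in monolayer = V_m / 22414 = 108.3 / 22414 = 0.0048318
Number of molecules = moles * NA = 0.0048318 * 6.022e23
SA = molecules * sigma / mass
SA = (108.3 / 22414) * 6.022e23 * 0.162e-18 / 0.98
SA = 481.0 m^2/g

481.0


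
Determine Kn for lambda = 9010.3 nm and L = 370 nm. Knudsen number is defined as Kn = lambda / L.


Knudsen number Kn = lambda / L
Kn = 9010.3 / 370
Kn = 24.3522

24.3522


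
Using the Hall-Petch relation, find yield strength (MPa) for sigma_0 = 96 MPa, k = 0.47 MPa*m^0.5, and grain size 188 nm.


d = 188 nm = 1.88e-07 m
sqrt(d) = 0.0004335897
Hall-Petch contribution = k / sqrt(d) = 0.47 / 0.0004335897 = 1084.0 MPa
sigma = sigma_0 + k/sqrt(d) = 96 + 1084.0 = 1180.0 MPa

1180.0


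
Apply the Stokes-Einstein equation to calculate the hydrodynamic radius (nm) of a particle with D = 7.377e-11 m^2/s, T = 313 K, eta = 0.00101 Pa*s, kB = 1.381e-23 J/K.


Stokes-Einstein: R = kB*T / (6*pi*eta*D)
R = 1.381e-23 * 313 / (6 * pi * 0.00101 * 7.377e-11)
R = 3.07777e-09 m = 3.08 nm

3.08


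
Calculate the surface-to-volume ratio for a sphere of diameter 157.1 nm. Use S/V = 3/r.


Radius r = 157.1/2 = 78.55 nm
S/V = 3 / r = 3 / 78.55
S/V = 0.0382 nm^-1

0.0382


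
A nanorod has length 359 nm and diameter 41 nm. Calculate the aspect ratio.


Aspect ratio AR = length / diameter
AR = 359 / 41
AR = 8.76

8.76


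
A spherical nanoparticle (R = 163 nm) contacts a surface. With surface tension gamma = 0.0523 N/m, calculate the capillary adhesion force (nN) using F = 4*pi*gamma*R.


Convert radius: R = 163 nm = 1.63e-07 m
F = 4 * pi * gamma * R
F = 4 * pi * 0.0523 * 1.63e-07
F = 1.07127e-07 N = 107.1271 nN

107.1271


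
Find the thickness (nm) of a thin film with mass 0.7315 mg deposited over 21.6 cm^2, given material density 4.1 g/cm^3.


Convert: m = 0.7315 mg = 7.3150e-07 kg, A = 21.6 cm^2 = 2.1600e-03 m^2, rho = 4.1 g/cm^3 = 4100 kg/m^3
t = m / (A * rho)
t = 7.3150e-07 / (2.1600e-03 * 4100)
t = 8.2599e-08 m = 82.6 nm

82.6


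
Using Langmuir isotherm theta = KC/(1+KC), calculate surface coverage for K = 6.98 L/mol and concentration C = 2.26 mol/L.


Langmuir isotherm: theta = K*C / (1 + K*C)
K*C = 6.98 * 2.26 = 15.7748
theta = 15.7748 / (1 + 15.7748) = 15.7748 / 16.7748
theta = 0.9404

0.9404


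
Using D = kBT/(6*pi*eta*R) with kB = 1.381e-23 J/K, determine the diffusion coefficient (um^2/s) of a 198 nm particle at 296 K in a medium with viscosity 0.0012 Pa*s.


Radius R = 198/2 = 99 nm = 9.9e-08 m
D = kB*T / (6*pi*eta*R)
D = 1.381e-23 * 296 / (6 * pi * 0.0012 * 9.9e-08)
D = 1.82544e-12 m^2/s = 1.825 um^2/s

1.825


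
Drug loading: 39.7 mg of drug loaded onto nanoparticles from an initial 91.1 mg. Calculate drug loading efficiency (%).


Drug loading efficiency = (drug loaded / drug initial) * 100
DLE = 39.7 / 91.1 * 100
DLE = 0.4358 * 100
DLE = 43.58%

43.58


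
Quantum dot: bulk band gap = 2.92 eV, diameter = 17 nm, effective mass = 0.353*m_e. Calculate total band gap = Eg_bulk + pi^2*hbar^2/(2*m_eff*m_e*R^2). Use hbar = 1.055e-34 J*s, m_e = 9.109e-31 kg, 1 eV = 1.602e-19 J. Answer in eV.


Radius R = 17/2 nm = 8.5e-09 m
Confinement energy dE = pi^2 * hbar^2 / (2 * m_eff * m_e * R^2)
dE = pi^2 * (1.055e-34)^2 / (2 * 0.353 * 9.109e-31 * (8.5e-09)^2) J, divided by 1.602e-19 J/eV
dE = 0.0148 eV
Total band gap = E_g(bulk) + dE = 2.92 + 0.0148 = 2.9348 eV

2.9348


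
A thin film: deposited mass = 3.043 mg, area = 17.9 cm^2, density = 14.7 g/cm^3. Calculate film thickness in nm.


Convert: m = 3.043 mg = 3.0430e-06 kg, A = 17.9 cm^2 = 1.7900e-03 m^2, rho = 14.7 g/cm^3 = 14700 kg/m^3
t = m / (A * rho)
t = 3.0430e-06 / (1.7900e-03 * 14700)
t = 1.1565e-07 m = 115.6 nm

115.6


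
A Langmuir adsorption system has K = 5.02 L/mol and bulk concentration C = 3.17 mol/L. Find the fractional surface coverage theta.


Langmuir isotherm: theta = K*C / (1 + K*C)
K*C = 5.02 * 3.17 = 15.9134
theta = 15.9134 / (1 + 15.9134) = 15.9134 / 16.9134
theta = 0.9409

0.9409


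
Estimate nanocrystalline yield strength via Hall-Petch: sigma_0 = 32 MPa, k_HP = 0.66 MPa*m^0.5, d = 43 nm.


d = 43 nm = 4.3e-08 m
sqrt(d) = 0.0002073644
Hall-Petch contribution = k / sqrt(d) = 0.66 / 0.0002073644 = 3182.8 MPa
sigma = sigma_0 + k/sqrt(d) = 32 + 3182.8 = 3214.8 MPa

3214.8


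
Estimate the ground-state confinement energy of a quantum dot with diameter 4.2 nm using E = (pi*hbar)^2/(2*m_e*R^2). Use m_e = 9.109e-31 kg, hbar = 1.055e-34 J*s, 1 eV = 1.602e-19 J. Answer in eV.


Radius R = 4.2/2 = 2.1 nm = 2.1e-09 m
E = (pi * 1.055e-34)^2 / (2 * 9.109e-31 * (2.1e-09)^2)
E(J) = 1.3673e-20
E = E(J) / 1.602e-19 = 0.0853 eV

0.0853


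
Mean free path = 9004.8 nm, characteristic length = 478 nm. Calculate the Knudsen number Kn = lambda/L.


Knudsen number Kn = lambda / L
Kn = 9004.8 / 478
Kn = 18.8385

18.8385


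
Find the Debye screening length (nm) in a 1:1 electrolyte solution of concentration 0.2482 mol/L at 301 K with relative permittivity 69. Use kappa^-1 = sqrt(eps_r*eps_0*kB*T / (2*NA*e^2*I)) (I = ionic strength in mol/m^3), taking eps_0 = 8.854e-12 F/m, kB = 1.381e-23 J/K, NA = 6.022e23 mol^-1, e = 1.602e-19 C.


Ionic strength I = 0.2482 * 1^2 * 1000 = 248.2 mol/m^3
kappa^-1 = sqrt(69 * 8.854e-12 * 1.381e-23 * 301 / (2 * 6.022e23 * (1.602e-19)^2 * 248.2))
kappa^-1 = 0.575 nm

0.575


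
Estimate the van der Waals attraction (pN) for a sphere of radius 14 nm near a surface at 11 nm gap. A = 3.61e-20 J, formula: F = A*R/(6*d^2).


Convert to SI: R = 14 nm = 1.4e-08 m, d = 11 nm = 1.1e-08 m
F = A * R / (6 * d^2)
F = 3.61e-20 * 1.4e-08 / (6 * (1.1e-08)^2)
F = 6.96143e-13 N = 0.696 pN

0.696


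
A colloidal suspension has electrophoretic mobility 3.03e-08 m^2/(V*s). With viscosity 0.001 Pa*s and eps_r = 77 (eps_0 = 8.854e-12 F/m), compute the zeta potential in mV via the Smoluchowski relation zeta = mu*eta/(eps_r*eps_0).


Smoluchowski equation: zeta = mu * eta / (eps_r * eps_0)
zeta = 3.03e-08 * 0.001 / (77 * 8.854e-12)
zeta = 0.044444 V = 44.44 mV

44.44


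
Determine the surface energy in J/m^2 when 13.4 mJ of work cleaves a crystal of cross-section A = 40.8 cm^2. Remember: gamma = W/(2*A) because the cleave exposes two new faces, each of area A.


Convert: A = 40.8 cm^2 = 0.00408 m^2, W = 13.4 mJ = 0.0134 J
Cleaving exposes two faces of area A, so total new surface = 2*A and gamma = W / (2*A)
gamma = 0.0134 / (2 * 0.00408)
gamma = 1.642 J/m^2

1.642


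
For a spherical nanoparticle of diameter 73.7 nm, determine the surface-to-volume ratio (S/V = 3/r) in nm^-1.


Radius r = 73.7/2 = 36.85 nm
S/V = 3 / r = 3 / 36.85
S/V = 0.0814 nm^-1

0.0814


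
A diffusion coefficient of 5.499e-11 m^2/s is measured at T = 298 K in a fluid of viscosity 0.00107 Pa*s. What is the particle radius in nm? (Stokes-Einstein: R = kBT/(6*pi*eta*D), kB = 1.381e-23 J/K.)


Stokes-Einstein: R = kB*T / (6*pi*eta*D)
R = 1.381e-23 * 298 / (6 * pi * 0.00107 * 5.499e-11)
R = 3.71058e-09 m = 3.71 nm

3.71


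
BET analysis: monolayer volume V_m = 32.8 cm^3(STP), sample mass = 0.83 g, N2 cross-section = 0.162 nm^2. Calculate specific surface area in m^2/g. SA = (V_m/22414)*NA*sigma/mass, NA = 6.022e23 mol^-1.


Number of moles in monolayer = V_m / 22414 = 32.8 / 22414 = 0.00146337
Number of molecules = moles * NA = 0.00146337 * 6.022e23
SA = molecules * sigma / mass
SA = (32.8 / 22414) * 6.022e23 * 0.162e-18 / 0.83
SA = 172.0 m^2/g

172.0


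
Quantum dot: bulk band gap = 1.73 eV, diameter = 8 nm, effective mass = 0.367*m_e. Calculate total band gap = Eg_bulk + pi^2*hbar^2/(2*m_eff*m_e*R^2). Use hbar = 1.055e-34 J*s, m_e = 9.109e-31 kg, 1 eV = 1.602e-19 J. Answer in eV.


Radius R = 8/2 nm = 4e-09 m
Confinement energy dE = pi^2 * hbar^2 / (2 * m_eff * m_e * R^2)
dE = pi^2 * (1.055e-34)^2 / (2 * 0.367 * 9.109e-31 * (4e-09)^2) J, divided by 1.602e-19 J/eV
dE = 0.0641 eV
Total band gap = E_g(bulk) + dE = 1.73 + 0.0641 = 1.7941 eV

1.7941


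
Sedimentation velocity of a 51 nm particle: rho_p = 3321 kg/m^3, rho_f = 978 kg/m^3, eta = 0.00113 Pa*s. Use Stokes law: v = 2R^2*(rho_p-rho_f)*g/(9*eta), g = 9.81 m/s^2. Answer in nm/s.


Radius R = 51/2 nm = 2.55e-08 m
Density difference = 3321 - 978 = 2343 kg/m^3
v = 2 * R^2 * (rho_p - rho_f) * g / (9 * eta)
v = 2 * (2.55e-08)^2 * 2343 * 9.81 / (9 * 0.00113)
v = 2.93921e-09 m/s = 2.9392 nm/s

2.9392


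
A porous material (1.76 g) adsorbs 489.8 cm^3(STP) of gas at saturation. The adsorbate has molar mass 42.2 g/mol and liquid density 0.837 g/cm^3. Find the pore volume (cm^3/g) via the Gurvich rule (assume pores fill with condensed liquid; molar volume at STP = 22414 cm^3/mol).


Moles adsorbed n = V_ads / 22414 = 489.8 / 22414 = 2.185241e-02 mol
Liquid volume V_liq = n * M / rho_liq = 2.185241e-02 * 42.2 / 0.837 = 1.10176 cm^3
Specific pore volume V_pore = V_liq / m_sample = 1.10176 / 1.76
V_pore = 0.626 cm^3/g

0.626


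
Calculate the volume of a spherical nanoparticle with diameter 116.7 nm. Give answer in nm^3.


Radius r = 116.7/2 = 58.35 nm
Volume V = (4/3) * pi * r^3
V = (4/3) * pi * (58.35)^3
V = 832168.34 nm^3

832168.34


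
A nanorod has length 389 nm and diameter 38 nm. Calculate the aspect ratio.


Aspect ratio AR = length / diameter
AR = 389 / 38
AR = 10.24

10.24


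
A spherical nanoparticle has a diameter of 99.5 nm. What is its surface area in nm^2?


Radius r = 99.5/2 = 49.75 nm
Surface area SA = 4 * pi * r^2
SA = 4 * pi * (49.75)^2
SA = 31102.55 nm^2

31102.55


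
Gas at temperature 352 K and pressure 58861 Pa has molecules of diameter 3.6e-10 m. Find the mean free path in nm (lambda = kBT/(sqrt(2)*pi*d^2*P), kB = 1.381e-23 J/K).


Mean free path: lambda = kB*T / (sqrt(2) * pi * d^2 * P)
lambda = 1.381e-23 * 352 / (sqrt(2) * pi * (3.6e-10)^2 * 58861)
lambda = 1.4343e-07 m
lambda = 143.43 nm

143.43


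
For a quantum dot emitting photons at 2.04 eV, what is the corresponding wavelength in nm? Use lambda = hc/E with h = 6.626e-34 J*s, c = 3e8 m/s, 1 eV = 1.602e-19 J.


Convert energy: E = 2.04 eV = 2.04 * 1.602e-19 = 3.26808e-19 J
lambda = h*c / E = 6.626e-34 * 3e8 / 3.26808e-19
lambda = 6.08247e-07 m = 608.2 nm

608.2


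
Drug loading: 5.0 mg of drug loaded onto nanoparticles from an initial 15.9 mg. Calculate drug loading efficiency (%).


Drug loading efficiency = (drug loaded / drug initial) * 100
DLE = 5.0 / 15.9 * 100
DLE = 0.3145 * 100
DLE = 31.45%

31.45


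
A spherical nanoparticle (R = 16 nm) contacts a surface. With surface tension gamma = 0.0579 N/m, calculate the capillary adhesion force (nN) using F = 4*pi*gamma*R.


Convert radius: R = 16 nm = 1.6e-08 m
F = 4 * pi * gamma * R
F = 4 * pi * 0.0579 * 1.6e-08
F = 1.16415e-08 N = 11.6415 nN

11.6415


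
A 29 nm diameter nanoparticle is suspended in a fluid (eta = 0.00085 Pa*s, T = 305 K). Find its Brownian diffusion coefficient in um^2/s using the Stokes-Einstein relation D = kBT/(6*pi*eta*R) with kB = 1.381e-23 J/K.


Radius R = 29/2 = 14.5 nm = 1.45e-08 m
D = kB*T / (6*pi*eta*R)
D = 1.381e-23 * 305 / (6 * pi * 0.00085 * 1.45e-08)
D = 1.81303e-11 m^2/s = 18.13 um^2/s

18.13


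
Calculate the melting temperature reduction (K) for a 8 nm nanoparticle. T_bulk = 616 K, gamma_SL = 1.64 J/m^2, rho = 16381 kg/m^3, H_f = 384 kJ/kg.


Radius R = 8/2 = 4 nm = 4e-09 m
Convert H_f = 384 kJ/kg = 384000 J/kg
dT = 2 * gamma_SL * T_bulk / (rho * H_f * R)
dT = 2 * 1.64 * 616 / (16381 * 384000 * 4e-09)
dT = 80.3 K

80.3


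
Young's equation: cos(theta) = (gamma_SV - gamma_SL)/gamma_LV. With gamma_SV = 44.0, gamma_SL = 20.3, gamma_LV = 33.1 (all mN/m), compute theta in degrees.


cos(theta) = (gamma_SV - gamma_SL) / gamma_LV
cos(theta) = (44.0 - 20.3) / 33.1
cos(theta) = 0.716012
theta = arccos(0.716012) = 44.27 degrees

44.27


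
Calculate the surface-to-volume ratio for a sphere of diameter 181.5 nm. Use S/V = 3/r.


Radius r = 181.5/2 = 90.75 nm
S/V = 3 / r = 3 / 90.75
S/V = 0.0331 nm^-1

0.0331


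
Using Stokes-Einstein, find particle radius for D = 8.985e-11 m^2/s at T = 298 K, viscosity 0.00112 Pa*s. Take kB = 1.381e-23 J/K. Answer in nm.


Stokes-Einstein: R = kB*T / (6*pi*eta*D)
R = 1.381e-23 * 298 / (6 * pi * 0.00112 * 8.985e-11)
R = 2.16957e-09 m = 2.17 nm

2.17


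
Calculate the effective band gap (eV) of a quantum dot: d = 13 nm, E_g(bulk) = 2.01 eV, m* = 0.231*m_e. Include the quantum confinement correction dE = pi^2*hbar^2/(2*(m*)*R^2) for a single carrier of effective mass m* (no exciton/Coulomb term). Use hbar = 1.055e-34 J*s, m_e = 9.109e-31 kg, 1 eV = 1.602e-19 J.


Radius R = 13/2 nm = 6.5e-09 m
Confinement energy dE = pi^2 * hbar^2 / (2 * m_eff * m_e * R^2)
dE = pi^2 * (1.055e-34)^2 / (2 * 0.231 * 9.109e-31 * (6.5e-09)^2) J, divided by 1.602e-19 J/eV
dE = 0.0386 eV
Total band gap = E_g(bulk) + dE = 2.01 + 0.0386 = 2.0486 eV

2.0486


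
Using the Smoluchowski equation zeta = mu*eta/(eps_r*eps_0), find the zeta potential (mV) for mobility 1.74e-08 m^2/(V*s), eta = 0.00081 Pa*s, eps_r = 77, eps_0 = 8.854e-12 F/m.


Smoluchowski equation: zeta = mu * eta / (eps_r * eps_0)
zeta = 1.74e-08 * 0.00081 / (77 * 8.854e-12)
zeta = 0.020673 V = 20.67 mV

20.67


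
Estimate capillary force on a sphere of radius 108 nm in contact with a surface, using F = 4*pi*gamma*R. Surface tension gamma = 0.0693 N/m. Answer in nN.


Convert radius: R = 108 nm = 1.08e-07 m
F = 4 * pi * gamma * R
F = 4 * pi * 0.0693 * 1.08e-07
F = 9.40517e-08 N = 94.0517 nN

94.0517


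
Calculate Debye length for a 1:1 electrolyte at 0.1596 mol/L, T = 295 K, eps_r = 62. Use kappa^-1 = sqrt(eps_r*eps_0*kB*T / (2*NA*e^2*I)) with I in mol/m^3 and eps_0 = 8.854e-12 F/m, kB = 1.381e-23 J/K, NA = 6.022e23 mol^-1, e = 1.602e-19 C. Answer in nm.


Ionic strength I = 0.1596 * 1^2 * 1000 = 159.6 mol/m^3
kappa^-1 = sqrt(62 * 8.854e-12 * 1.381e-23 * 295 / (2 * 6.022e23 * (1.602e-19)^2 * 159.6))
kappa^-1 = 0.673 nm

0.673


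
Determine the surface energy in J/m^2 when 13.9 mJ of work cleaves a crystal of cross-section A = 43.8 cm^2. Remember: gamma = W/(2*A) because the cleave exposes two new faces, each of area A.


Convert: A = 43.8 cm^2 = 0.00438 m^2, W = 13.9 mJ = 0.0139 J
Cleaving exposes two faces of area A, so total new surface = 2*A and gamma = W / (2*A)
gamma = 0.0139 / (2 * 0.00438)
gamma = 1.587 J/m^2

1.587


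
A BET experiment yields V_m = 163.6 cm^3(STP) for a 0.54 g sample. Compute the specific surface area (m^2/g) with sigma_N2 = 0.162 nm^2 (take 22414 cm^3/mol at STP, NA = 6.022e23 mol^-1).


Number of moles in monolayer = V_m / 22414 = 163.6 / 22414 = 0.00729901
Number of molecules = moles * NA = 0.00729901 * 6.022e23
SA = molecules * sigma / mass
SA = (163.6 / 22414) * 6.022e23 * 0.162e-18 / 0.54
SA = 1318.6 m^2/g

1318.6


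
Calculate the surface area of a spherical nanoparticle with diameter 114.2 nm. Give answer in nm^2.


Radius r = 114.2/2 = 57.1 nm
Surface area SA = 4 * pi * r^2
SA = 4 * pi * (57.1)^2
SA = 40971.52 nm^2

40971.52


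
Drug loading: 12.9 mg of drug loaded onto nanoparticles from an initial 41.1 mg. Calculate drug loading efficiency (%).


Drug loading efficiency = (drug loaded / drug initial) * 100
DLE = 12.9 / 41.1 * 100
DLE = 0.3139 * 100
DLE = 31.39%

31.39


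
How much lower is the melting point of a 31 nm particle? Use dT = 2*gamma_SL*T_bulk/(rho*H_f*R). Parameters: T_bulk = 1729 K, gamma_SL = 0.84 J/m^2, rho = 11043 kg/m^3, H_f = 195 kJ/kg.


Radius R = 31/2 = 15.5 nm = 1.55e-08 m
Convert H_f = 195 kJ/kg = 195000 J/kg
dT = 2 * gamma_SL * T_bulk / (rho * H_f * R)
dT = 2 * 0.84 * 1729 / (11043 * 195000 * 1.55e-08)
dT = 87.0 K

87.0


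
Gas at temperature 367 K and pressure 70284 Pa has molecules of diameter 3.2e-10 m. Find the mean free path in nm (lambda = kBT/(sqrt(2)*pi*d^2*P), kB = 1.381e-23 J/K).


Mean free path: lambda = kB*T / (sqrt(2) * pi * d^2 * P)
lambda = 1.381e-23 * 367 / (sqrt(2) * pi * (3.2e-10)^2 * 70284)
lambda = 1.58503e-07 m
lambda = 158.5 nm

158.5


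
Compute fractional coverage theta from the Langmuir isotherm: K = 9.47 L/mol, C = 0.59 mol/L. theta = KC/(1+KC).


Langmuir isotherm: theta = K*C / (1 + K*C)
K*C = 9.47 * 0.59 = 5.5873
theta = 5.5873 / (1 + 5.5873) = 5.5873 / 6.5873
theta = 0.8482

0.8482


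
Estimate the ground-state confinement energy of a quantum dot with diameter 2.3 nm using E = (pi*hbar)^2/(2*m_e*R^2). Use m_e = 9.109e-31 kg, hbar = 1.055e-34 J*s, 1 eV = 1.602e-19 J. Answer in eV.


Radius R = 2.3/2 = 1.15 nm = 1.15e-09 m
E = (pi * 1.055e-34)^2 / (2 * 9.109e-31 * (1.15e-09)^2)
E(J) = 4.55941e-20
E = E(J) / 1.602e-19 = 0.2846 eV

0.2846


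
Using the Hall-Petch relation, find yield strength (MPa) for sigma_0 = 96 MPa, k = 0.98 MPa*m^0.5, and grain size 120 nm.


d = 120 nm = 1.2e-07 m
sqrt(d) = 0.0003464102
Hall-Petch contribution = k / sqrt(d) = 0.98 / 0.0003464102 = 2829.0 MPa
sigma = sigma_0 + k/sqrt(d) = 96 + 2829.0 = 2925.0 MPa

2925.0


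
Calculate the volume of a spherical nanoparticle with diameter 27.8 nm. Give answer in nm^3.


Radius r = 27.8/2 = 13.9 nm
Volume V = (4/3) * pi * r^3
V = (4/3) * pi * (13.9)^3
V = 11249.49 nm^3

11249.49


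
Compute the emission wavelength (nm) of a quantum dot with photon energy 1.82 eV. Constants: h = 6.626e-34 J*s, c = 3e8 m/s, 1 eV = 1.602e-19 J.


Convert energy: E = 1.82 eV = 1.82 * 1.602e-19 = 2.91564e-19 J
lambda = h*c / E = 6.626e-34 * 3e8 / 2.91564e-19
lambda = 6.81771e-07 m = 681.8 nm

681.8


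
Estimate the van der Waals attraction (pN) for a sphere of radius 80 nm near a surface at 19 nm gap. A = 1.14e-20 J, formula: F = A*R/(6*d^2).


Convert to SI: R = 80 nm = 8e-08 m, d = 19 nm = 1.9e-08 m
F = A * R / (6 * d^2)
F = 1.14e-20 * 8e-08 / (6 * (1.9e-08)^2)
F = 4.21053e-13 N = 0.421 pN

0.421


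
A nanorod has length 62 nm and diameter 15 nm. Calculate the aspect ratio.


Aspect ratio AR = length / diameter
AR = 62 / 15
AR = 4.13

4.13


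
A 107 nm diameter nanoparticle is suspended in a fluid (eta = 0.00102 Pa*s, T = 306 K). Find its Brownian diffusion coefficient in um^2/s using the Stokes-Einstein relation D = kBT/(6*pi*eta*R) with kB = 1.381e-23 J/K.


Radius R = 107/2 = 53.5 nm = 5.35e-08 m
D = kB*T / (6*pi*eta*R)
D = 1.381e-23 * 306 / (6 * pi * 0.00102 * 5.35e-08)
D = 4.10828e-12 m^2/s = 4.108 um^2/s

4.108


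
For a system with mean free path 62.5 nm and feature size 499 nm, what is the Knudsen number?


Knudsen number Kn = lambda / L
Kn = 62.5 / 499
Kn = 0.1253

0.1253


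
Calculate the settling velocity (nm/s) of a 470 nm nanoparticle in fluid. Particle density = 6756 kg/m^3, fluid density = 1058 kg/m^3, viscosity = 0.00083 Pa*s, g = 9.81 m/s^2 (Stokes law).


Radius R = 470/2 nm = 2.35e-07 m
Density difference = 6756 - 1058 = 5698 kg/m^3
v = 2 * R^2 * (rho_p - rho_f) * g / (9 * eta)
v = 2 * (2.35e-07)^2 * 5698 * 9.81 / (9 * 0.00083)
v = 8.26488e-07 m/s = 826.488 nm/s

826.488


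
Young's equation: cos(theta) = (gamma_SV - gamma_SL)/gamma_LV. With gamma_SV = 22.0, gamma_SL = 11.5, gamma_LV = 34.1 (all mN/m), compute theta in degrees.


cos(theta) = (gamma_SV - gamma_SL) / gamma_LV
cos(theta) = (22.0 - 11.5) / 34.1
cos(theta) = 0.307918
theta = arccos(0.307918) = 72.07 degrees

72.07


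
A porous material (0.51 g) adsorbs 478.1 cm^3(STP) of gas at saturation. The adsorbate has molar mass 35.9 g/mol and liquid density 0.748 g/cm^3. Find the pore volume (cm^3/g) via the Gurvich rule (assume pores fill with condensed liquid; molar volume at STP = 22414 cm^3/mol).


Moles adsorbed n = V_ads / 22414 = 478.1 / 22414 = 2.133042e-02 mol
Liquid volume V_liq = n * M / rho_liq = 2.133042e-02 * 35.9 / 0.748 = 1.02375 cm^3
Specific pore volume V_pore = V_liq / m_sample = 1.02375 / 0.51
V_pore = 2.0073 cm^3/g

2.0073


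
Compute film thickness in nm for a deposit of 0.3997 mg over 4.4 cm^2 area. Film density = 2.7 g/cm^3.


Convert: m = 0.3997 mg = 3.9970e-07 kg, A = 4.4 cm^2 = 4.4000e-04 m^2, rho = 2.7 g/cm^3 = 2700 kg/m^3
t = m / (A * rho)
t = 3.9970e-07 / (4.4000e-04 * 2700)
t = 3.3645e-07 m = 336.4 nm

336.4


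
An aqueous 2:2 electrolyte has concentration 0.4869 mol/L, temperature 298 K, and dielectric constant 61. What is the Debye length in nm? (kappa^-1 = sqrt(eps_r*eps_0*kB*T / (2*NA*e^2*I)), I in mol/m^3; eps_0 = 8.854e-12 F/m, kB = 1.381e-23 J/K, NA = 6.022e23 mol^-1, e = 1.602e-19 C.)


Ionic strength I = 0.4869 * 2^2 * 1000 = 1947.6 mol/m^3
kappa^-1 = sqrt(61 * 8.854e-12 * 1.381e-23 * 298 / (2 * 6.022e23 * (1.602e-19)^2 * 1947.6))
kappa^-1 = 0.192 nm

0.192


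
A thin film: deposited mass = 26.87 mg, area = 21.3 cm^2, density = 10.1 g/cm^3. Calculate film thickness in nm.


Convert: m = 26.87 mg = 2.6870e-05 kg, A = 21.3 cm^2 = 2.1300e-03 m^2, rho = 10.1 g/cm^3 = 10100 kg/m^3
t = m / (A * rho)
t = 2.6870e-05 / (2.1300e-03 * 10100)
t = 1.2490e-06 m = 1249.0 nm

1249.0


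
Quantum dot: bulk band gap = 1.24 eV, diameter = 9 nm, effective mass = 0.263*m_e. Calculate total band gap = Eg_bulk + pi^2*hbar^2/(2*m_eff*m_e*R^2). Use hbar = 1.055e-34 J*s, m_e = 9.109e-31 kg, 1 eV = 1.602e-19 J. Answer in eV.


Radius R = 9/2 nm = 4.5e-09 m
Confinement energy dE = pi^2 * hbar^2 / (2 * m_eff * m_e * R^2)
dE = pi^2 * (1.055e-34)^2 / (2 * 0.263 * 9.109e-31 * (4.5e-09)^2) J, divided by 1.602e-19 J/eV
dE = 0.0707 eV
Total band gap = E_g(bulk) + dE = 1.24 + 0.0707 = 1.3107 eV

1.3107


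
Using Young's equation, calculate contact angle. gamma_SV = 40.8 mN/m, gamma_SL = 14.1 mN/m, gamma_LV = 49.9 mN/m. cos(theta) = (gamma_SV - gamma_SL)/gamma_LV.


cos(theta) = (gamma_SV - gamma_SL) / gamma_LV
cos(theta) = (40.8 - 14.1) / 49.9
cos(theta) = 0.53507
theta = arccos(0.53507) = 57.65 degrees

57.65


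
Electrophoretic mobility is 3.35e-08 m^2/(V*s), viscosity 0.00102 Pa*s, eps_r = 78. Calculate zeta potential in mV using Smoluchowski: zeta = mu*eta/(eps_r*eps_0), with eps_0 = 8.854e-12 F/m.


Smoluchowski equation: zeta = mu * eta / (eps_r * eps_0)
zeta = 3.35e-08 * 0.00102 / (78 * 8.854e-12)
zeta = 0.049478 V = 49.48 mV

49.48


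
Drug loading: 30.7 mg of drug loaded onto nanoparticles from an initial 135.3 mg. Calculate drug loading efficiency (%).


Drug loading efficiency = (drug loaded / drug initial) * 100
DLE = 30.7 / 135.3 * 100
DLE = 0.2269 * 100
DLE = 22.69%

22.69


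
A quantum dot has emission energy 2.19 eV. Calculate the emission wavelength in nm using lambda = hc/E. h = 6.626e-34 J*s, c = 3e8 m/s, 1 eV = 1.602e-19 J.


Convert energy: E = 2.19 eV = 2.19 * 1.602e-19 = 3.50838e-19 J
lambda = h*c / E = 6.626e-34 * 3e8 / 3.50838e-19
lambda = 5.66586e-07 m = 566.6 nm

566.6


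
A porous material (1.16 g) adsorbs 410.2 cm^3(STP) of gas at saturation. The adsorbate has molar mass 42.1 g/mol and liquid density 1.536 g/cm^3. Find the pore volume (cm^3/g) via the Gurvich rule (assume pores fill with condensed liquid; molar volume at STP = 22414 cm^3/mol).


Moles adsorbed n = V_ads / 22414 = 410.2 / 22414 = 1.830106e-02 mol
Liquid volume V_liq = n * M / rho_liq = 1.830106e-02 * 42.1 / 1.536 = 0.50161 cm^3
Specific pore volume V_pore = V_liq / m_sample = 0.50161 / 1.16
V_pore = 0.4324 cm^3/g

0.4324


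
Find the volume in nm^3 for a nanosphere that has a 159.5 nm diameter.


Radius r = 159.5/2 = 79.75 nm
Volume V = (4/3) * pi * r^3
V = (4/3) * pi * (79.75)^3
V = 2124617.16 nm^3

2124617.16


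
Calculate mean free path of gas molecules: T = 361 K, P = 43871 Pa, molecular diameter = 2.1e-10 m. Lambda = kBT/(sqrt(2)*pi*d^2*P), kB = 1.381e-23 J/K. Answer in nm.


Mean free path: lambda = kB*T / (sqrt(2) * pi * d^2 * P)
lambda = 1.381e-23 * 361 / (sqrt(2) * pi * (2.1e-10)^2 * 43871)
lambda = 5.79989e-07 m
lambda = 579.99 nm

579.99


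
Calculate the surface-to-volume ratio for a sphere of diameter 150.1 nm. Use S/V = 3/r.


Radius r = 150.1/2 = 75.05 nm
S/V = 3 / r = 3 / 75.05
S/V = 0.04 nm^-1

0.04


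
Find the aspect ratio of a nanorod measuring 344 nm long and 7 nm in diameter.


Aspect ratio AR = length / diameter
AR = 344 / 7
AR = 49.14

49.14


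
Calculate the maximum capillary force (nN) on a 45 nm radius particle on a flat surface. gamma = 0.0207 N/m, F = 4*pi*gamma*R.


Convert radius: R = 45 nm = 4.5e-08 m
F = 4 * pi * gamma * R
F = 4 * pi * 0.0207 * 4.5e-08
F = 1.17056e-08 N = 11.7056 nN

11.7056


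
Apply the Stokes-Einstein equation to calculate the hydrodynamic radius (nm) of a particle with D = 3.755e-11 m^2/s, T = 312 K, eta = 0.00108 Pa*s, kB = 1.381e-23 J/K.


Stokes-Einstein: R = kB*T / (6*pi*eta*D)
R = 1.381e-23 * 312 / (6 * pi * 0.00108 * 3.755e-11)
R = 5.63655e-09 m = 5.64 nm

5.64


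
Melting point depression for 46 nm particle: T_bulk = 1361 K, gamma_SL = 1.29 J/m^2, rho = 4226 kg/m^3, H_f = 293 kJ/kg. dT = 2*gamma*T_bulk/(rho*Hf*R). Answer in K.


Radius R = 46/2 = 23 nm = 2.3e-08 m
Convert H_f = 293 kJ/kg = 293000 J/kg
dT = 2 * gamma_SL * T_bulk / (rho * H_f * R)
dT = 2 * 1.29 * 1361 / (4226 * 293000 * 2.3e-08)
dT = 123.3 K

123.3
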